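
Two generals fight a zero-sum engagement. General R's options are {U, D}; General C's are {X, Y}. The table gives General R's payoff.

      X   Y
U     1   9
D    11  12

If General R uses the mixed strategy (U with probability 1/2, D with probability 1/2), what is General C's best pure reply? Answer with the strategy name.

X

If General C plays X, General R's expected payoff is (1/2)·1 + (1/2)·11 = 6.
If General C plays Y, General R's expected payoff is (1/2)·9 + (1/2)·12 = 21/2.
General C minimizes General R's payoff; the smallest is 6, so the best response is X.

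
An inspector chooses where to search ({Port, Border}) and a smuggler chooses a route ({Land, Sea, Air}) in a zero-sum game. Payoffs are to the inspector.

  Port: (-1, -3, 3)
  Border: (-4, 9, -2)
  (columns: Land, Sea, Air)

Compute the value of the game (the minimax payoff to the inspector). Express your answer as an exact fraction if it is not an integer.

Row minima: Port → -3, Border → -4; maximin = -3.
Column maxima: Land → -1, Sea → 9, Air → 3; minimax = -1.
-3 ≠ -1, so there is no saddle point; optimal play is mixed.
Air is strictly dominated by Land (it gives the inspector strictly more in every row), so the smuggler never plays it.
On the remaining 2×2 (Port, Border vs Land, Sea):
Let the inspector play Port with probability p. Expected payoff against Land: (-1)p + (-4)(1−p) = 3p − 4; against Sea: (-3)p + 9(1−p) = −12p + 9.
Setting these equal: 3p − 4 = −12p + 9 ⇒ 15p = 13 ⇒ p = 13/15, and the value is (3)·(13/15) − 4 = -7/5.
For the smuggler: with q = P(Land), equating Port's and Border's payoffs gives 2q − 3 = −13q + 9 ⇒ q = 4/5.

-7/5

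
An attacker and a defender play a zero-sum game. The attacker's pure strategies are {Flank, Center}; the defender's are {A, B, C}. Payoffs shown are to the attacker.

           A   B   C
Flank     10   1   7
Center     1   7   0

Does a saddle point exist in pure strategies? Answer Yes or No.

Row minima: Flank → 1, Center → 0; maximin = 1.
Column maxima: A → 10, B → 7, C → 7; minimax = 7.
1 ≠ 7, so no pure-strategy equilibrium exists.

No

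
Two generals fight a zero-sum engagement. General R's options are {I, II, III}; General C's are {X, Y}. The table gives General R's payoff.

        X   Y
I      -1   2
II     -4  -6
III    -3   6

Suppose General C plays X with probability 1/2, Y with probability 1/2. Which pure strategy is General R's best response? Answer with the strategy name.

III

Expected payoff of I: (1/2)·(-1) + (1/2)·2 = 1/2.
Expected payoff of II: (1/2)·(-4) + (1/2)·(-6) = -5.
Expected payoff of III: (1/2)·(-3) + (1/2)·6 = 3/2.
The largest is 3/2, so General R's best response is III.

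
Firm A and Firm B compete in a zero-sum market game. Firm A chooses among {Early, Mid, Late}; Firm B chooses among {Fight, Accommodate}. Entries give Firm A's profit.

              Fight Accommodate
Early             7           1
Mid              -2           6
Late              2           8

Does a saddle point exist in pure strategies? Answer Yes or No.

No

Row minima: Early → 1, Mid → -2, Late → 2; maximin = 2.
Column maxima: Fight → 7, Accommodate → 8; minimax = 7.
2 ≠ 7, so no pure-strategy equilibrium exists.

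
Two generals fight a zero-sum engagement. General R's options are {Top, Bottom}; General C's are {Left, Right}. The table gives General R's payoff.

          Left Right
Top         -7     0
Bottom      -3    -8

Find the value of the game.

-14/3

Row minima: Top → -7, Bottom → -8; maximin = -7.
Column maxima: Left → -3, Right → 0; minimax = -3.
-7 ≠ -3, so there is no saddle point; optimal play is mixed.
Let General R play Top with probability p. Expected payoff against Left: (-7)p + (-3)(1−p) = −4p − 3; against Right: 0p + (-8)(1−p) = 8p − 8.
Setting these equal: −4p − 3 = 8p − 8 ⇒ −12p = -5 ⇒ p = 5/12, and the value is (-4)·(5/12) − 3 = -14/3.
For General C: with q = P(Left), equating Top's and Bottom's payoffs gives −7q = 5q − 8 ⇒ q = 2/3.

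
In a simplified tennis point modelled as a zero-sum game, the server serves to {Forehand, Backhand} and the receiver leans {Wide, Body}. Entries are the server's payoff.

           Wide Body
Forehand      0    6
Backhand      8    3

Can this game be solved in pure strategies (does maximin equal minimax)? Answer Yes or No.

No

Row minima: Forehand → 0, Backhand → 3; maximin = 3.
Column maxima: Wide → 8, Body → 6; minimax = 6.
3 ≠ 6, so no pure-strategy equilibrium exists.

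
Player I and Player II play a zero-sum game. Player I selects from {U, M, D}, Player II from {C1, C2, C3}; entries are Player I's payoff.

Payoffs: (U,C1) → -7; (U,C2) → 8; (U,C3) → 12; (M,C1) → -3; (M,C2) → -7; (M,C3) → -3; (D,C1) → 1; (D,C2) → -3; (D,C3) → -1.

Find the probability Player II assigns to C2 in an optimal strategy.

Row minima: U → -7, M → -7, D → -3; maximin = -3.
Column maxima: C1 → 1, C2 → 8, C3 → 12; minimax = 1.
-3 ≠ 1, so there is no saddle point; optimal play is mixed.
M is strictly dominated by D, so Player I never plays it.
C3 is strictly dominated by C2 (it gives Player I strictly more in every row), so Player II never plays it.
On the remaining 2×2 (U, D vs C1, C2):
Let Player I play U with probability p. Expected payoff against C1: (-7)p + 1(1−p) = −8p + 1; against C2: 8p + (-3)(1−p) = 11p − 3.
Setting these equal: −8p + 1 = 11p − 3 ⇒ −19p = -4 ⇒ p = 4/19, and the value is (-8)·(4/19) + 1 = -13/19.
For Player II: with q = P(C1), equating U's and D's payoffs gives −15q + 8 = 4q − 3 ⇒ q = 11/19.

8/19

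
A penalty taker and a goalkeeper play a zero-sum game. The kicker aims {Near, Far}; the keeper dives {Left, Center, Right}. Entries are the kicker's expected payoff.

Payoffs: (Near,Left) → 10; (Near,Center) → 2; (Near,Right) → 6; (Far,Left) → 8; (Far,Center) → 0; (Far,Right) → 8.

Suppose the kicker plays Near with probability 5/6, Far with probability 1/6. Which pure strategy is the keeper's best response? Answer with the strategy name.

If the keeper plays Left, the kicker's expected payoff is (5/6)·10 + (1/6)·8 = 29/3.
If the keeper plays Center, the kicker's expected payoff is (5/6)·2 + (1/6)·0 = 5/3.
If the keeper plays Right, the kicker's expected payoff is (5/6)·6 + (1/6)·8 = 19/3.
The keeper minimizes the kicker's payoff; the smallest is 5/3, so the best response is Center.

Center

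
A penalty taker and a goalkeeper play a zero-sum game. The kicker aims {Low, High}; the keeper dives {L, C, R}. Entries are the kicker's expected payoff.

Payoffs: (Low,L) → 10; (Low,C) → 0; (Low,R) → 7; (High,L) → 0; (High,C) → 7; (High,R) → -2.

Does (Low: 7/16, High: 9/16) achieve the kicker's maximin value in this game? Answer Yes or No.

Against L this mix gives (7/16)·10 + (9/16)·0 = 35/8.
Against C this mix gives (7/16)·0 + (9/16)·7 = 63/16.
Against R this mix gives (7/16)·7 + (9/16)·(-2) = 31/16.
The keeper will play R, holding the kicker to 31/16. Shifting weight toward the row that does better against R would raise this floor (the equalizing mix achieves 49/16 against both R and C), so the proposed strategy is not optimal.

No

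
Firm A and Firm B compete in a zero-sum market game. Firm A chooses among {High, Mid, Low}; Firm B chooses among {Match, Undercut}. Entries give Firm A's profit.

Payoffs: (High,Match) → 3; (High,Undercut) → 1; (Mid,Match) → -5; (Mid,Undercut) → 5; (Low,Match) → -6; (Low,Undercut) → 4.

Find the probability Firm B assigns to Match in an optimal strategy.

Row minima: High → 1, Mid → -5, Low → -6; maximin = 1.
Column maxima: Match → 3, Undercut → 5; minimax = 3.
1 ≠ 3, so there is no saddle point; optimal play is mixed.
Low is strictly dominated by Mid, so Firm A never plays it.
On the remaining 2×2 (High, Mid vs Match, Undercut):
Let Firm A play High with probability p. Expected payoff against Match: 3p + (-5)(1−p) = 8p − 5; against Undercut: 1p + 5(1−p) = −4p + 5.
Setting these equal: 8p − 5 = −4p + 5 ⇒ 12p = 10 ⇒ p = 5/6, and the value is (8)·(5/6) − 5 = 5/3.
For Firm B: with q = P(Match), equating High's and Mid's payoffs gives 2q + 1 = −10q + 5 ⇒ q = 1/3.

1/3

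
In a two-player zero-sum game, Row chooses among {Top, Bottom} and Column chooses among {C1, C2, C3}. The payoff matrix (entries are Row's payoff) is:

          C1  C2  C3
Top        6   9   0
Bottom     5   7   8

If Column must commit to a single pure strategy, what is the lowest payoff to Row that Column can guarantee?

6

Column maxima: C1 → 6, C2 → 9, C3 → 8.
The smallest of these is 6.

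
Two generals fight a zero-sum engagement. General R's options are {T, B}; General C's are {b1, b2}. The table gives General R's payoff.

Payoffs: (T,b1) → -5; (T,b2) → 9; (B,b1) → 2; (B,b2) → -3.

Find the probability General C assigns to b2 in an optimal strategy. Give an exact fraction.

7/19

Row minima: T → -5, B → -3; maximin = -3.
Column maxima: b1 → 2, b2 → 9; minimax = 2.
-3 ≠ 2, so there is no saddle point; optimal play is mixed.
Let General R play T with probability p. Expected payoff against b1: (-5)p + 2(1−p) = −7p + 2; against b2: 9p + (-3)(1−p) = 12p − 3.
Setting these equal: −7p + 2 = 12p − 3 ⇒ −19p = -5 ⇒ p = 5/19, and the value is (-7)·(5/19) + 2 = 3/19.
For General C: with q = P(b1), equating T's and B's payoffs gives −14q + 9 = 5q − 3 ⇒ q = 12/19.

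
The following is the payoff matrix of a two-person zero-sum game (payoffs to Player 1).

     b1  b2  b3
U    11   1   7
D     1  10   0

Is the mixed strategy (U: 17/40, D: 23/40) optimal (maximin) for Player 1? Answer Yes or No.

No

Against b1 this mix gives (17/40)·11 + (23/40)·1 = 21/4.
Against b2 this mix gives (17/40)·1 + (23/40)·10 = 247/40.
Against b3 this mix gives (17/40)·7 + (23/40)·0 = 119/40.
Player 2 will play b3, holding Player 1 to 119/40. Shifting weight toward the row that does better against b3 would raise this floor (the equalizing mix achieves 35/8 against both b3 and b2), so the proposed strategy is not optimal.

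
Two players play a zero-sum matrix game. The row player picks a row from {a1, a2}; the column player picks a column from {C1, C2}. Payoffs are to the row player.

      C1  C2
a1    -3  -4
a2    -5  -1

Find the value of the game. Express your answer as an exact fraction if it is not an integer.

-17/5

Row minima: a1 → -4, a2 → -5; maximin = -4.
Column maxima: C1 → -3, C2 → -1; minimax = -3.
-4 ≠ -3, so there is no saddle point; optimal play is mixed.
Let the row player play a1 with probability p. Expected payoff against C1: (-3)p + (-5)(1−p) = 2p − 5; against C2: (-4)p + (-1)(1−p) = −3p − 1.
Setting these equal: 2p − 5 = −3p − 1 ⇒ 5p = 4 ⇒ p = 4/5, and the value is (2)·(4/5) − 5 = -17/5.
For the column player: with q = P(C1), equating a1's and a2's payoffs gives q − 4 = −4q − 1 ⇒ q = 3/5.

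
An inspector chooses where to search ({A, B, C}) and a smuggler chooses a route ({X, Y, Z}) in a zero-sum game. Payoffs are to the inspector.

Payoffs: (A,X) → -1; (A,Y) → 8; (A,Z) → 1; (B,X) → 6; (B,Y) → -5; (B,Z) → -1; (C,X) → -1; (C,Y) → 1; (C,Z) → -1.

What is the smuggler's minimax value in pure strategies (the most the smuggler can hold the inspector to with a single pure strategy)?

1

Column maxima: X → 6, Y → 8, Z → 1.
The smallest of these is 1.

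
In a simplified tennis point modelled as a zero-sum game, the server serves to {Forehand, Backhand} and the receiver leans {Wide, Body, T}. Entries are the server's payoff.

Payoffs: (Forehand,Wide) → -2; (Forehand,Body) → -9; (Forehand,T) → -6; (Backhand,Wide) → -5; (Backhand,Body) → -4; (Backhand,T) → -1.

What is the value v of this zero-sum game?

Row minima: Forehand → -9, Backhand → -5; maximin = -5.
Column maxima: Wide → -2, Body → -4, T → -1; minimax = -4.
-5 ≠ -4, so there is no saddle point; optimal play is mixed.
T is strictly dominated by Body (it gives the server strictly more in every row), so the receiver never plays it.
On the remaining 2×2 (Forehand, Backhand vs Wide, Body):
Let the server play Forehand with probability p. Expected payoff against Wide: (-2)p + (-5)(1−p) = 3p − 5; against Body: (-9)p + (-4)(1−p) = −5p − 4.
Setting these equal: 3p − 5 = −5p − 4 ⇒ 8p = 1 ⇒ p = 1/8, and the value is (3)·(1/8) − 5 = -37/8.
For the receiver: with q = P(Wide), equating Forehand's and Backhand's payoffs gives 7q − 9 = −q − 4 ⇒ q = 5/8.

-37/8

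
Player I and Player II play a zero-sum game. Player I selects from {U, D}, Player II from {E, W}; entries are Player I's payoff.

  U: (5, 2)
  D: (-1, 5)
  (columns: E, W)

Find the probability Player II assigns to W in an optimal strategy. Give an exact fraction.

2/3

Row minima: U → 2, D → -1; maximin = 2.
Column maxima: E → 5, W → 5; minimax = 5.
2 ≠ 5, so there is no saddle point; optimal play is mixed.
Let Player I play U with probability p. Expected payoff against E: 5p + (-1)(1−p) = 6p − 1; against W: 2p + 5(1−p) = −3p + 5.
Setting these equal: 6p − 1 = −3p + 5 ⇒ 9p = 6 ⇒ p = 2/3, and the value is (6)·(2/3) − 1 = 3.
For Player II: with q = P(E), equating U's and D's payoffs gives 3q + 2 = −6q + 5 ⇒ q = 1/3.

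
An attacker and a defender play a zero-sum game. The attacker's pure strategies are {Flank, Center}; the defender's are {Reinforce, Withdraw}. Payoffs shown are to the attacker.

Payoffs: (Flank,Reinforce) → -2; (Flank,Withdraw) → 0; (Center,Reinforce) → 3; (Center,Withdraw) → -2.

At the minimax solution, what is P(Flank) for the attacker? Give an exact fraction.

Row minima: Flank → -2, Center → -2; maximin = -2.
Column maxima: Reinforce → 3, Withdraw → 0; minimax = 0.
-2 ≠ 0, so there is no saddle point; optimal play is mixed.
Let the attacker play Flank with probability p. Expected payoff against Reinforce: (-2)p + 3(1−p) = −5p + 3; against Withdraw: 0p + (-2)(1−p) = 2p − 2.
Setting these equal: −5p + 3 = 2p − 2 ⇒ −7p = -5 ⇒ p = 5/7, and the value is (-5)·(5/7) + 3 = -4/7.
For the defender: with q = P(Reinforce), equating Flank's and Center's payoffs gives −2q = 5q − 2 ⇒ q = 2/7.

5/7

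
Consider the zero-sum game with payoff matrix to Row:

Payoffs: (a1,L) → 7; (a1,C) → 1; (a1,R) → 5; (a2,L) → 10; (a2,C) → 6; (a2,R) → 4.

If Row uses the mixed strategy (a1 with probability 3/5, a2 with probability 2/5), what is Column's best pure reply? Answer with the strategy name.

If Column plays L, Row's expected payoff is (3/5)·7 + (2/5)·10 = 41/5.
If Column plays C, Row's expected payoff is (3/5)·1 + (2/5)·6 = 3.
If Column plays R, Row's expected payoff is (3/5)·5 + (2/5)·4 = 23/5.
Column minimizes Row's payoff; the smallest is 3, so the best response is C.

C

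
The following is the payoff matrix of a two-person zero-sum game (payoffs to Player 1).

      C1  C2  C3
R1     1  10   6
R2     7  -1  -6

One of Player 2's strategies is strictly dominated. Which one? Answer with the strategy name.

C2

C3 holds Player 1's payoff strictly below C2 in every row: 6 < 10, -6 < -1.
So C2 is strictly dominated for Player 2.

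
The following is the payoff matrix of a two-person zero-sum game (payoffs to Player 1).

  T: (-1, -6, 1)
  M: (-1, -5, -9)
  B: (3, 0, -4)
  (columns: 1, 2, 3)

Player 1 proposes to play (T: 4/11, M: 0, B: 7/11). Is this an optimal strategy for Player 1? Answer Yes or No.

Against 1 this mix gives (4/11)·(-1) + (7/11)·3 = 17/11.
Against 2 this mix gives (4/11)·(-6) + (7/11)·0 = -24/11.
Against 3 this mix gives (4/11)·1 + (7/11)·(-4) = -24/11.
All of Player 2's active replies (2, 3) yield -24/11, and no column does worse for Player 1. The mix makes Player 2 indifferent and guarantees -24/11, so it is optimal.

Yes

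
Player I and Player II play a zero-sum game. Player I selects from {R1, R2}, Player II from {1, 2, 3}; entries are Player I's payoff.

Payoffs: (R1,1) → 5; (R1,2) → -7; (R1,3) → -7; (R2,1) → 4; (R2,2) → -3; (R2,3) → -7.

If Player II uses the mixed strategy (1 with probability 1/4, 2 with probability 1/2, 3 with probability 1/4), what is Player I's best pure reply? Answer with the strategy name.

R2

Expected payoff of R1: (1/4)·5 + (1/2)·(-7) + (1/4)·(-7) = -4.
Expected payoff of R2: (1/4)·4 + (1/2)·(-3) + (1/4)·(-7) = -9/4.
The largest is -9/4, so Player I's best response is R2.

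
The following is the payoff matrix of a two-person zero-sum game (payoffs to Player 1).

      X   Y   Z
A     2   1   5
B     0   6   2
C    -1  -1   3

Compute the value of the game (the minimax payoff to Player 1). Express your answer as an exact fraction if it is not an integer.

Row minima: A → 1, B → 0, C → -1; maximin = 1.
Column maxima: X → 2, Y → 6, Z → 5; minimax = 2.
1 ≠ 2, so there is no saddle point; optimal play is mixed.
C is strictly dominated by A, so Player 1 never plays it.
Z is strictly dominated by X (it gives Player 1 strictly more in every row), so Player 2 never plays it.
On the remaining 2×2 (A, B vs X, Y):
Let Player 1 play A with probability p. Expected payoff against X: 2p + 0(1−p) = 2p; against Y: 1p + 6(1−p) = −5p + 6.
Setting these equal: 2p = −5p + 6 ⇒ 7p = 6 ⇒ p = 6/7, and the value is (2)·(6/7) = 12/7.
For Player 2: with q = P(X), equating A's and B's payoffs gives q + 1 = −6q + 6 ⇒ q = 5/7.

12/7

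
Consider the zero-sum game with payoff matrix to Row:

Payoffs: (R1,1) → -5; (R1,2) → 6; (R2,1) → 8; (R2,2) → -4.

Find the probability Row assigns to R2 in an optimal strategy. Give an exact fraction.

11/23

Row minima: R1 → -5, R2 → -4; maximin = -4.
Column maxima: 1 → 8, 2 → 6; minimax = 6.
-4 ≠ 6, so there is no saddle point; optimal play is mixed.
Let Row play R1 with probability p. Expected payoff against 1: (-5)p + 8(1−p) = −13p + 8; against 2: 6p + (-4)(1−p) = 10p − 4.
Setting these equal: −13p + 8 = 10p − 4 ⇒ −23p = -12 ⇒ p = 12/23, and the value is (-13)·(12/23) + 8 = 28/23.
For Column: with q = P(1), equating R1's and R2's payoffs gives −11q + 6 = 12q − 4 ⇒ q = 10/23.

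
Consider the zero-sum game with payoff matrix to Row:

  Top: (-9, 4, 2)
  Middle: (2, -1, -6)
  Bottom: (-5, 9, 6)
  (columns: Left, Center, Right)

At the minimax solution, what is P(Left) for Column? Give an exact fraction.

Row minima: Top → -9, Middle → -6, Bottom → -5; maximin = -5.
Column maxima: Left → 2, Center → 9, Right → 6; minimax = 2.
-5 ≠ 2, so there is no saddle point; optimal play is mixed.
Top is strictly dominated by Bottom, so Row never plays it.
Center is strictly dominated by Right (it gives Row strictly more in every row), so Column never plays it.
On the remaining 2×2 (Middle, Bottom vs Left, Right):
Let Row play Middle with probability p. Expected payoff against Left: 2p + (-5)(1−p) = 7p − 5; against Right: (-6)p + 6(1−p) = −12p + 6.
Setting these equal: 7p − 5 = −12p + 6 ⇒ 19p = 11 ⇒ p = 11/19, and the value is (7)·(11/19) − 5 = -18/19.
For Column: with q = P(Left), equating Middle's and Bottom's payoffs gives 8q − 6 = −11q + 6 ⇒ q = 12/19.

12/19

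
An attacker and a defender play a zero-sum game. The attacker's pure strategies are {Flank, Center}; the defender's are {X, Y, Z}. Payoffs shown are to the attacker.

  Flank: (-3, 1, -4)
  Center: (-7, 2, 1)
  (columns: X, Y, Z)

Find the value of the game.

Row minima: Flank → -4, Center → -7; maximin = -4.
Column maxima: X → -3, Y → 2, Z → 1; minimax = -3.
-4 ≠ -3, so there is no saddle point; optimal play is mixed.
Y is strictly dominated by X (it gives the attacker strictly more in every row), so the defender never plays it.
On the remaining 2×2 (Flank, Center vs X, Z):
Let the attacker play Flank with probability p. Expected payoff against X: (-3)p + (-7)(1−p) = 4p − 7; against Z: (-4)p + 1(1−p) = −5p + 1.
Setting these equal: 4p − 7 = −5p + 1 ⇒ 9p = 8 ⇒ p = 8/9, and the value is (4)·(8/9) − 7 = -31/9.
For the defender: with q = P(X), equating Flank's and Center's payoffs gives q − 4 = −8q + 1 ⇒ q = 5/9.

-31/9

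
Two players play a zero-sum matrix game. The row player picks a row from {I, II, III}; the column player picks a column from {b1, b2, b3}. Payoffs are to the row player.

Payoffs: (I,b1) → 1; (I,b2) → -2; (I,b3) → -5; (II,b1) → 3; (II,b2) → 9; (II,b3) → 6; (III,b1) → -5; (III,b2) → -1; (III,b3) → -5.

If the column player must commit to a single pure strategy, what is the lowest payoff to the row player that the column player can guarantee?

Column maxima: b1 → 3, b2 → 9, b3 → 6.
The smallest of these is 3.

3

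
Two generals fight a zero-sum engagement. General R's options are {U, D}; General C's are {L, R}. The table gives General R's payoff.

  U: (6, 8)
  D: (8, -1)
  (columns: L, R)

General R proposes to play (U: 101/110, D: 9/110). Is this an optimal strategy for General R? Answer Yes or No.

No

Against L this mix gives (101/110)·6 + (9/110)·8 = 339/55.
Against R this mix gives (101/110)·8 + (9/110)·(-1) = 799/110.
General C will play L, holding General R to 339/55. Shifting weight toward the row that does better against L would raise this floor (the equalizing mix achieves 70/11 against both L and R), so the proposed strategy is not optimal.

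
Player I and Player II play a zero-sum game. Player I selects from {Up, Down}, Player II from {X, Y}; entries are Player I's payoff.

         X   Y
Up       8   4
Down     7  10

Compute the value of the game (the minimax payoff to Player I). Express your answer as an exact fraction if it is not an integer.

Row minima: Up → 4, Down → 7; maximin = 7.
Column maxima: X → 8, Y → 10; minimax = 8.
7 ≠ 8, so there is no saddle point; optimal play is mixed.
Let Player I play Up with probability p. Expected payoff against X: 8p + 7(1−p) = p + 7; against Y: 4p + 10(1−p) = −6p + 10.
Setting these equal: p + 7 = −6p + 10 ⇒ 7p = 3 ⇒ p = 3/7, and the value is (1)·(3/7) + 7 = 52/7.
For Player II: with q = P(X), equating Up's and Down's payoffs gives 4q + 4 = −3q + 10 ⇒ q = 6/7.

52/7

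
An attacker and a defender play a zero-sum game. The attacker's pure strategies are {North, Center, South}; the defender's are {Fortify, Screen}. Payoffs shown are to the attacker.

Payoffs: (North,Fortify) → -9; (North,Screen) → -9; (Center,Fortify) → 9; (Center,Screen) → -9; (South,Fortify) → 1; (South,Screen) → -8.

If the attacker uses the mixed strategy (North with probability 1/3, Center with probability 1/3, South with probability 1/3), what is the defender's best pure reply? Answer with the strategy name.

If the defender plays Fortify, the attacker's expected payoff is (1/3)·(-9) + (1/3)·9 + (1/3)·1 = 1/3.
If the defender plays Screen, the attacker's expected payoff is (1/3)·(-9) + (1/3)·(-9) + (1/3)·(-8) = -26/3.
The defender minimizes the attacker's payoff; the smallest is -26/3, so the best response is Screen.

Screen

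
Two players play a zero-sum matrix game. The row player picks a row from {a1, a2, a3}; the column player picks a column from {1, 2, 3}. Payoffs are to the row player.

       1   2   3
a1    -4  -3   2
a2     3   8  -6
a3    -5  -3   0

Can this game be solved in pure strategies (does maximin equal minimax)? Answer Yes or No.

No

Row minima: a1 → -4, a2 → -6, a3 → -5; maximin = -4.
Column maxima: 1 → 3, 2 → 8, 3 → 2; minimax = 2.
-4 ≠ 2, so no pure-strategy equilibrium exists.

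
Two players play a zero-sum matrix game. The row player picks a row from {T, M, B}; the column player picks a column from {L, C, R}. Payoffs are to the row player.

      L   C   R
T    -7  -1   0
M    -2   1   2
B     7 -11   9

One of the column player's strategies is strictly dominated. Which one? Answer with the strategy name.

R

L holds the row player's payoff strictly below R in every row: -7 < 0, -2 < 2, 7 < 9.
So R is strictly dominated for the column player.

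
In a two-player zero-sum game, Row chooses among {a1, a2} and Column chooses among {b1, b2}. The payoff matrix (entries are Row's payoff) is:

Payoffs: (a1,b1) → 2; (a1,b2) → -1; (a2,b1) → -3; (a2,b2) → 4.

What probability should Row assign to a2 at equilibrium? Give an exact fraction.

3/10

Row minima: a1 → -1, a2 → -3; maximin = -1.
Column maxima: b1 → 2, b2 → 4; minimax = 2.
-1 ≠ 2, so there is no saddle point; optimal play is mixed.
Let Row play a1 with probability p. Expected payoff against b1: 2p + (-3)(1−p) = 5p − 3; against b2: (-1)p + 4(1−p) = −5p + 4.
Setting these equal: 5p − 3 = −5p + 4 ⇒ 10p = 7 ⇒ p = 7/10, and the value is (5)·(7/10) − 3 = 1/2.
For Column: with q = P(b1), equating a1's and a2's payoffs gives 3q − 1 = −7q + 4 ⇒ q = 1/2.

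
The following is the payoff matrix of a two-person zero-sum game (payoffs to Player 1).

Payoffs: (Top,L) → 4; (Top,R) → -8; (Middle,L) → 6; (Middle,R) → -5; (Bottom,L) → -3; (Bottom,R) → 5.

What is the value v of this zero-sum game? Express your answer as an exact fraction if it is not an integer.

Row minima: Top → -8, Middle → -5, Bottom → -3; maximin = -3.
Column maxima: L → 6, R → 5; minimax = 5.
-3 ≠ 5, so there is no saddle point; optimal play is mixed.
Top is strictly dominated by Middle, so Player 1 never plays it.
On the remaining 2×2 (Middle, Bottom vs L, R):
Let Player 1 play Middle with probability p. Expected payoff against L: 6p + (-3)(1−p) = 9p − 3; against R: (-5)p + 5(1−p) = −10p + 5.
Setting these equal: 9p − 3 = −10p + 5 ⇒ 19p = 8 ⇒ p = 8/19, and the value is (9)·(8/19) − 3 = 15/19.
For Player 2: with q = P(L), equating Middle's and Bottom's payoffs gives 11q − 5 = −8q + 5 ⇒ q = 10/19.

15/19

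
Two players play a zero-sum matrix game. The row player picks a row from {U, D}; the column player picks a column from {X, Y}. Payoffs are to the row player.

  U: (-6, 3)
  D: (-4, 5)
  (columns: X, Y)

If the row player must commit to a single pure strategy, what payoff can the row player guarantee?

Row minima: U → -6, D → -4.
The best of these is -4.

-4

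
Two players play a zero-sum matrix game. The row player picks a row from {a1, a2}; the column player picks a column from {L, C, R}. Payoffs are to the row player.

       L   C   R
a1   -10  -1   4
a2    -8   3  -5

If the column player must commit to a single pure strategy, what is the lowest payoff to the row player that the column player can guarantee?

Column maxima: L → -8, C → 3, R → 4.
The smallest of these is -8.

-8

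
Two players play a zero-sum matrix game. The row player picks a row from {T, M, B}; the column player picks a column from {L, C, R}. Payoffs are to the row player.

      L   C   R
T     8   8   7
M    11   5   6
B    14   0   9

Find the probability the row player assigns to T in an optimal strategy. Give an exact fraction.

Row minima: T → 7, M → 5, B → 0; maximin = 7.
Column maxima: L → 14, C → 8, R → 9; minimax = 8.
7 ≠ 8, so there is no saddle point; optimal play is mixed.
L is strictly dominated by R (it gives the row player strictly more in every row), so the column player never plays it.
With L eliminated, M is strictly dominated by T (T gives the row player strictly more in every remaining column), so the row player never plays it.
On the remaining 2×2 (T, B vs C, R):
Let the row player play T with probability p. Expected payoff against C: 8p + 0(1−p) = 8p; against R: 7p + 9(1−p) = −2p + 9.
Setting these equal: 8p = −2p + 9 ⇒ 10p = 9 ⇒ p = 9/10, and the value is (8)·(9/10) = 36/5.
For the column player: with q = P(C), equating T's and B's payoffs gives q + 7 = −9q + 9 ⇒ q = 1/5.

9/10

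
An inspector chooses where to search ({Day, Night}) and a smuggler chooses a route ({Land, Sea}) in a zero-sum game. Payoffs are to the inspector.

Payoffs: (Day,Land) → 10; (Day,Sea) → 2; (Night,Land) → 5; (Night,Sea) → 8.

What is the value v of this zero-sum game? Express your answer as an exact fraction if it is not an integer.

70/11

Row minima: Day → 2, Night → 5; maximin = 5.
Column maxima: Land → 10, Sea → 8; minimax = 8.
5 ≠ 8, so there is no saddle point; optimal play is mixed.
Let the inspector play Day with probability p. Expected payoff against Land: 10p + 5(1−p) = 5p + 5; against Sea: 2p + 8(1−p) = −6p + 8.
Setting these equal: 5p + 5 = −6p + 8 ⇒ 11p = 3 ⇒ p = 3/11, and the value is (5)·(3/11) + 5 = 70/11.
For the smuggler: with q = P(Land), equating Day's and Night's payoffs gives 8q + 2 = −3q + 8 ⇒ q = 6/11.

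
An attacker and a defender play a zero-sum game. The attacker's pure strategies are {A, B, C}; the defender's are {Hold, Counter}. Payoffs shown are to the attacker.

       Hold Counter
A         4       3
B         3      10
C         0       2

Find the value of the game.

31/8

Row minima: A → 3, B → 3, C → 0; maximin = 3.
Column maxima: Hold → 4, Counter → 10; minimax = 4.
3 ≠ 4, so there is no saddle point; optimal play is mixed.
C is strictly dominated by A, so the attacker never plays it.
On the remaining 2×2 (A, B vs Hold, Counter):
Let the attacker play A with probability p. Expected payoff against Hold: 4p + 3(1−p) = p + 3; against Counter: 3p + 10(1−p) = −7p + 10.
Setting these equal: p + 3 = −7p + 10 ⇒ 8p = 7 ⇒ p = 7/8, and the value is (1)·(7/8) + 3 = 31/8.
For the defender: with q = P(Hold), equating A's and B's payoffs gives q + 3 = −7q + 10 ⇒ q = 7/8.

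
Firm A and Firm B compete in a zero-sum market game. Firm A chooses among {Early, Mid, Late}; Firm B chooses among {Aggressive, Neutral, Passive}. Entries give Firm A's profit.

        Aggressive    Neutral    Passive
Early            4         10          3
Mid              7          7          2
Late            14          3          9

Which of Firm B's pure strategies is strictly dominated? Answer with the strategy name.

Aggressive

Passive holds Firm A's payoff strictly below Aggressive in every row: 3 < 4, 2 < 7, 9 < 14.
So Aggressive is strictly dominated for Firm B.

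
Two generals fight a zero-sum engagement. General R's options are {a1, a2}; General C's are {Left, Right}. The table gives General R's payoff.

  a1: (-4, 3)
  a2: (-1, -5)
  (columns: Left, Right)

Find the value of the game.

-23/11

Row minima: a1 → -4, a2 → -5; maximin = -4.
Column maxima: Left → -1, Right → 3; minimax = -1.
-4 ≠ -1, so there is no saddle point; optimal play is mixed.
Let General R play a1 with probability p. Expected payoff against Left: (-4)p + (-1)(1−p) = −3p − 1; against Right: 3p + (-5)(1−p) = 8p − 5.
Setting these equal: −3p − 1 = 8p − 5 ⇒ −11p = -4 ⇒ p = 4/11, and the value is (-3)·(4/11) − 1 = -23/11.
For General C: with q = P(Left), equating a1's and a2's payoffs gives −7q + 3 = 4q − 5 ⇒ q = 8/11.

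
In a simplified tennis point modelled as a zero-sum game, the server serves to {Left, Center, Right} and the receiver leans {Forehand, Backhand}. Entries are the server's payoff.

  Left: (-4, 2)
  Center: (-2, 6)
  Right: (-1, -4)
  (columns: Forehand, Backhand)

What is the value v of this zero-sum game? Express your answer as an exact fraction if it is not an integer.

Row minima: Left → -4, Center → -2, Right → -4; maximin = -2.
Column maxima: Forehand → -1, Backhand → 6; minimax = -1.
-2 ≠ -1, so there is no saddle point; optimal play is mixed.
Left is strictly dominated by Center, so the server never plays it.
On the remaining 2×2 (Center, Right vs Forehand, Backhand):
Let the server play Center with probability p. Expected payoff against Forehand: (-2)p + (-1)(1−p) = −p − 1; against Backhand: 6p + (-4)(1−p) = 10p − 4.
Setting these equal: −p − 1 = 10p − 4 ⇒ −11p = -3 ⇒ p = 3/11, and the value is (-1)·(3/11) − 1 = -14/11.
For the receiver: with q = P(Forehand), equating Center's and Right's payoffs gives −8q + 6 = 3q − 4 ⇒ q = 10/11.

-14/11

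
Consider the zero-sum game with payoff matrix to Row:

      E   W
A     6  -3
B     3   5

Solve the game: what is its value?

Row minima: A → -3, B → 3; maximin = 3.
Column maxima: E → 6, W → 5; minimax = 5.
3 ≠ 5, so there is no saddle point; optimal play is mixed.
Let Row play A with probability p. Expected payoff against E: 6p + 3(1−p) = 3p + 3; against W: (-3)p + 5(1−p) = −8p + 5.
Setting these equal: 3p + 3 = −8p + 5 ⇒ 11p = 2 ⇒ p = 2/11, and the value is (3)·(2/11) + 3 = 39/11.
For Column: with q = P(E), equating A's and B's payoffs gives 9q − 3 = −2q + 5 ⇒ q = 8/11.

39/11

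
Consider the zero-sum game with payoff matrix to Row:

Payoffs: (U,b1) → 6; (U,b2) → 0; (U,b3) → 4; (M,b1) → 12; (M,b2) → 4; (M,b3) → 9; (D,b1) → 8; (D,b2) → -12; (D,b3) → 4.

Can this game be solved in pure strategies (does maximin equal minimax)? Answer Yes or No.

Row minima: U → 0, M → 4, D → -12; maximin = 4.
Column maxima: b1 → 12, b2 → 4, b3 → 9; minimax = 4.
maximin = minimax = 4, so a saddle point exists.

Yes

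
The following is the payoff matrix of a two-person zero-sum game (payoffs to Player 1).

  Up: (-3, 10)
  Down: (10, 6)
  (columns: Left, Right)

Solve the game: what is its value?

Row minima: Up → -3, Down → 6; maximin = 6.
Column maxima: Left → 10, Right → 10; minimax = 10.
6 ≠ 10, so there is no saddle point; optimal play is mixed.
Let Player 1 play Up with probability p. Expected payoff against Left: (-3)p + 10(1−p) = −13p + 10; against Right: 10p + 6(1−p) = 4p + 6.
Setting these equal: −13p + 10 = 4p + 6 ⇒ −17p = -4 ⇒ p = 4/17, and the value is (-13)·(4/17) + 10 = 118/17.
For Player 2: with q = P(Left), equating Up's and Down's payoffs gives −13q + 10 = 4q + 6 ⇒ q = 4/17.

118/17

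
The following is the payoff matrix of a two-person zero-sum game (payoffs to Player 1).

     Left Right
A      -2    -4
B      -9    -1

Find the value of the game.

Row minima: A → -4, B → -9; maximin = -4.
Column maxima: Left → -2, Right → -1; minimax = -2.
-4 ≠ -2, so there is no saddle point; optimal play is mixed.
Let Player 1 play A with probability p. Expected payoff against Left: (-2)p + (-9)(1−p) = 7p − 9; against Right: (-4)p + (-1)(1−p) = −3p − 1.
Setting these equal: 7p − 9 = −3p − 1 ⇒ 10p = 8 ⇒ p = 4/5, and the value is (7)·(4/5) − 9 = -17/5.
For Player 2: with q = P(Left), equating A's and B's payoffs gives 2q − 4 = −8q − 1 ⇒ q = 3/10.

-17/5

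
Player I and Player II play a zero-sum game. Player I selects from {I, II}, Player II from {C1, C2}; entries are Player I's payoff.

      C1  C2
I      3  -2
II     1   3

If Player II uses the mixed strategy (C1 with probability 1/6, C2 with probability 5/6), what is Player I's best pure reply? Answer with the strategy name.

II

Expected payoff of I: (1/6)·3 + (5/6)·(-2) = -7/6.
Expected payoff of II: (1/6)·1 + (5/6)·3 = 8/3.
The largest is 8/3, so Player I's best response is II.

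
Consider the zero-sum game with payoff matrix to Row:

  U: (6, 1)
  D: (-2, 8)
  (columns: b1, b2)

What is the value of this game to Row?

10/3

Row minima: U → 1, D → -2; maximin = 1.
Column maxima: b1 → 6, b2 → 8; minimax = 6.
1 ≠ 6, so there is no saddle point; optimal play is mixed.
Let Row play U with probability p. Expected payoff against b1: 6p + (-2)(1−p) = 8p − 2; against b2: 1p + 8(1−p) = −7p + 8.
Setting these equal: 8p − 2 = −7p + 8 ⇒ 15p = 10 ⇒ p = 2/3, and the value is (8)·(2/3) − 2 = 10/3.
For Column: with q = P(b1), equating U's and D's payoffs gives 5q + 1 = −10q + 8 ⇒ q = 7/15.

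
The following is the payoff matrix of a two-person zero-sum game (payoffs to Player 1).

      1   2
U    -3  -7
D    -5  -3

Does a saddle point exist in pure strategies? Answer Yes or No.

Row minima: U → -7, D → -5; maximin = -5.
Column maxima: 1 → -3, 2 → -3; minimax = -3.
-5 ≠ -3, so no pure-strategy equilibrium exists.

No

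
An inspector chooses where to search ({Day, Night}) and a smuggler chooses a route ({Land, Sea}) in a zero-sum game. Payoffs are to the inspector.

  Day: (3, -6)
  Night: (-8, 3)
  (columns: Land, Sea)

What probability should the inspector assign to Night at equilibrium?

9/20

Row minima: Day → -6, Night → -8; maximin = -6.
Column maxima: Land → 3, Sea → 3; minimax = 3.
-6 ≠ 3, so there is no saddle point; optimal play is mixed.
Let the inspector play Day with probability p. Expected payoff against Land: 3p + (-8)(1−p) = 11p − 8; against Sea: (-6)p + 3(1−p) = −9p + 3.
Setting these equal: 11p − 8 = −9p + 3 ⇒ 20p = 11 ⇒ p = 11/20, and the value is (11)·(11/20) − 8 = -39/20.
For the smuggler: with q = P(Land), equating Day's and Night's payoffs gives 9q − 6 = −11q + 3 ⇒ q = 9/20.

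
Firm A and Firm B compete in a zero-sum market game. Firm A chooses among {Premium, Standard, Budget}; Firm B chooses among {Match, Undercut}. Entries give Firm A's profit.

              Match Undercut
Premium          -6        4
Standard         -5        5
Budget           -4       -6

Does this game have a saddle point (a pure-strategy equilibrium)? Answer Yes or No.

Row minima: Premium → -6, Standard → -5, Budget → -6; maximin = -5.
Column maxima: Match → -4, Undercut → 5; minimax = -4.
-5 ≠ -4, so no pure-strategy equilibrium exists.

No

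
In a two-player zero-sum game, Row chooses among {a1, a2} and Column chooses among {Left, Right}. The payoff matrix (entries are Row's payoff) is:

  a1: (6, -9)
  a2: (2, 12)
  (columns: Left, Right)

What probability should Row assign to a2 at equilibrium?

3/5

Row minima: a1 → -9, a2 → 2; maximin = 2.
Column maxima: Left → 6, Right → 12; minimax = 6.
2 ≠ 6, so there is no saddle point; optimal play is mixed.
Let Row play a1 with probability p. Expected payoff against Left: 6p + 2(1−p) = 4p + 2; against Right: (-9)p + 12(1−p) = −21p + 12.
Setting these equal: 4p + 2 = −21p + 12 ⇒ 25p = 10 ⇒ p = 2/5, and the value is (4)·(2/5) + 2 = 18/5.
For Column: with q = P(Left), equating a1's and a2's payoffs gives 15q − 9 = −10q + 12 ⇒ q = 21/25.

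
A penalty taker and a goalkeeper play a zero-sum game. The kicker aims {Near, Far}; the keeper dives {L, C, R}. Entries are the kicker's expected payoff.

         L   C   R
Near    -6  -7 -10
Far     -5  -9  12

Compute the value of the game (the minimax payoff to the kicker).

-29/4

Row minima: Near → -10, Far → -9; maximin = -9.
Column maxima: L → -5, C → -7, R → 12; minimax = -7.
-9 ≠ -7, so there is no saddle point; optimal play is mixed.
L is strictly dominated by C (it gives the kicker strictly more in every row), so the keeper never plays it.
On the remaining 2×2 (Near, Far vs C, R):
Let the kicker play Near with probability p. Expected payoff against C: (-7)p + (-9)(1−p) = 2p − 9; against R: (-10)p + 12(1−p) = −22p + 12.
Setting these equal: 2p − 9 = −22p + 12 ⇒ 24p = 21 ⇒ p = 7/8, and the value is (2)·(7/8) − 9 = -29/4.
For the keeper: with q = P(C), equating Near's and Far's payoffs gives 3q − 10 = −21q + 12 ⇒ q = 11/12.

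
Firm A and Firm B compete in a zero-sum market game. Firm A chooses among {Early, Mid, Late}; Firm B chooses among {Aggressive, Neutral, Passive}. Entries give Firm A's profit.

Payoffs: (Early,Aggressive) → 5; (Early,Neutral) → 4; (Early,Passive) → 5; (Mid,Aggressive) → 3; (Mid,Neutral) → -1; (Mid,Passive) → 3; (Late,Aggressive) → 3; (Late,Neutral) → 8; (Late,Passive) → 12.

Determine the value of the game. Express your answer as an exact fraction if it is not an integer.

14/3

Row minima: Early → 4, Mid → -1, Late → 3; maximin = 4.
Column maxima: Aggressive → 5, Neutral → 8, Passive → 12; minimax = 5.
4 ≠ 5, so there is no saddle point; optimal play is mixed.
Mid is strictly dominated by Early, so Firm A never plays it.
Passive is strictly dominated by Neutral (it gives Firm A strictly more in every row), so Firm B never plays it.
On the remaining 2×2 (Early, Late vs Aggressive, Neutral):
Let Firm A play Early with probability p. Expected payoff against Aggressive: 5p + 3(1−p) = 2p + 3; against Neutral: 4p + 8(1−p) = −4p + 8.
Setting these equal: 2p + 3 = −4p + 8 ⇒ 6p = 5 ⇒ p = 5/6, and the value is (2)·(5/6) + 3 = 14/3.
For Firm B: with q = P(Aggressive), equating Early's and Late's payoffs gives q + 4 = −5q + 8 ⇒ q = 2/3.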